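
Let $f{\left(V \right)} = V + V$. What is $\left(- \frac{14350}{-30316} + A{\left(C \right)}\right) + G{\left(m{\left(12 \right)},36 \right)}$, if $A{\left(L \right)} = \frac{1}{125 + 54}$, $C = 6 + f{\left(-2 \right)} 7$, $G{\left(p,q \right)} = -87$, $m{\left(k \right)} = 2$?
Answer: $- \frac{234756051}{2713282} \approx -86.521$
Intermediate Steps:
$f{\left(V \right)} = 2 V$
$C = -22$ ($C = 6 + 2 \left(-2\right) 7 = 6 - 28 = -22$)
$A{\left(L \right)} = \frac{1}{179}$
$\left(- \frac{14350}{-30316} + A{\left(C \right)}\right) + G{\left(m{\left(12 \right)},36 \right)} = \left(- \frac{14350}{-30316} + \frac{1}{179}\right) - 87 = \left(\left(-14350\right) \left(- \frac{1}{30316}\right) + \frac{1}{179}\right) - 87 = \left(\frac{7175}{15158} + \frac{1}{179}\right) - 87 = \frac{1299483}{2713282} - 87 = - \frac{234756051}{2713282}$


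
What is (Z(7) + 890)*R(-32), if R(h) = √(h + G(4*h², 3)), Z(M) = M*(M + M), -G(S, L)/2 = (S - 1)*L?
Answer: 988*I*√24602 ≈ 1.5497e+5*I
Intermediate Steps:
G(S, L) = -2*L*(-1 + S) (G(S, L) = -2*(S - 1)*L = -2*(-1 + S)*L = -2*L*(-1 + S))
Z(M) = 2*M² (Z(M) = M*(2*M) = 2*M²)
R(h) = √(6 + h - 24*h²) (R(h) = √(h + 2*3*(1 - 4*h²)) = √(h + (6 - 24*h²)) = √(6 + h - 24*h²))
(Z(7) + 890)*R(-32) = (2*7² + 890)*√(6 - 32 - 24*(-32)²) = (2*49 + 890)*√(6 - 32 - 24*1024) = (98 + 890)*√(6 - 32 - 24576) = 988*√(-24602) = 988*(I*√24602) = 988*I*√24602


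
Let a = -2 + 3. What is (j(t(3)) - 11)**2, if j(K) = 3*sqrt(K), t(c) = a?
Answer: 64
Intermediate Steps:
a = 1
t(c) = 1
(j(t(3)) - 11)**2 = (3*sqrt(1) - 11)**2 = (3*1 - 11)**2 = (3 - 11)**2 = (-8)**2 = 64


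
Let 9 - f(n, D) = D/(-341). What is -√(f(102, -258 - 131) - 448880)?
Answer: -10*I*√521953014/341 ≈ -669.98*I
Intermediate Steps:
f(n, D) = 9 + D/341 (f(n, D) = 9 - D/(-341) = 9 - D*(-1)/341 = 9 - (-1)*D/341 = 9 + D/341)
-√(f(102, -258 - 131) - 448880) = -√((9 + (-258 - 131)/341) - 448880) = -√((9 + (1/341)*(-389)) - 448880) = -√((9 - 389/341) - 448880) = -√(2680/341 - 448880) = -√(-153065400/341) = -10*I*√521953014/341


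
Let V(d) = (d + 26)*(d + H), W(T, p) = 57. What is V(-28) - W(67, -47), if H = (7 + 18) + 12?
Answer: -75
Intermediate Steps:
H = 37 (H = 25 + 12 = 37)
V(d) = (26 + d)*(37 + d) (V(d) = (d + 26)*(d + 37) = (26 + d)*(37 + d))
V(-28) - W(67, -47) = (962 + (-28)² + 63*(-28)) - 1*57 = (962 + 784 - 1764) - 57 = -18 - 57 = -75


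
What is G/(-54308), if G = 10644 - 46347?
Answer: 35703/54308 ≈ 0.65742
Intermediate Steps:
G = -35703
G/(-54308) = -35703/(-54308) = -35703*(-1/54308) = 35703/54308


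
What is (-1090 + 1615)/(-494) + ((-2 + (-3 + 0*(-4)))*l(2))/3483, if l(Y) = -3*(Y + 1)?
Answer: -200705/191178 ≈ -1.0498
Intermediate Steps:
l(Y) = -3 - 3*Y (l(Y) = -3*(1 + Y) = -3 - 3*Y)
(-1090 + 1615)/(-494) + ((-2 + (-3 + 0*(-4)))*l(2))/3483 = (-1090 + 1615)/(-494) + ((-2 + (-3 + 0*(-4)))*(-3 - 3*2))/3483 = 525*(-1/494) + ((-2 + (-3 + 0))*(-3 - 6))*(1/3483) = -525/494 + ((-2 - 3)*(-9))*(1/3483) = -525/494 - 5*(-9)*(1/3483) = -525/494 + 45*(1/3483) = -525/494 + 5/387 = -200705/191178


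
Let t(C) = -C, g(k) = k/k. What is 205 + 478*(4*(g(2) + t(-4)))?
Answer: 9765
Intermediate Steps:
g(k) = 1
205 + 478*(4*(g(2) + t(-4))) = 205 + 478*(4*(1 - 1*(-4))) = 205 + 478*(4*(1 + 4)) = 205 + 478*(4*5) = 205 + 478*20 = 205 + 9560 = 9765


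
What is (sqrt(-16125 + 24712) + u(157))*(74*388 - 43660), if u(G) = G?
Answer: -2346836 - 14948*sqrt(8587) ≈ -3.7320e+6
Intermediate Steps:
(sqrt(-16125 + 24712) + u(157))*(74*388 - 43660) = (sqrt(-16125 + 24712) + 157)*(74*388 - 43660) = (sqrt(8587) + 157)*(28712 - 43660) = (157 + sqrt(8587))*(-14948) = -2346836 - 14948*sqrt(8587)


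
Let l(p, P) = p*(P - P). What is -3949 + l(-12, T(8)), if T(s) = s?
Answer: -3949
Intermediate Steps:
l(p, P) = 0 (l(p, P) = p*0 = 0)
-3949 + l(-12, T(8)) = -3949 + 0 = -3949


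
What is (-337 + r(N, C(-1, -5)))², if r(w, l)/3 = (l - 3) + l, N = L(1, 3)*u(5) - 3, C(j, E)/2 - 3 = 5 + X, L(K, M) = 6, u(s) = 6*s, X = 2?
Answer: 51076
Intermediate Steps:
C(j, E) = 20 (C(j, E) = 6 + 2*(5 + 2) = 6 + 2*7 = 6 + 14 = 20)
N = 177 (N = 6*(6*5) - 3 = 6*30 - 3 = 180 - 3 = 177)
r(w, l) = -9 + 6*l (r(w, l) = 3*((l - 3) + l) = 3*((-3 + l) + l) = 3*(-3 + 2*l) = -9 + 6*l)
(-337 + r(N, C(-1, -5)))² = (-337 + (-9 + 6*20))² = (-337 + (-9 + 120))² = (-337 + 111)² = (-226)² = 51076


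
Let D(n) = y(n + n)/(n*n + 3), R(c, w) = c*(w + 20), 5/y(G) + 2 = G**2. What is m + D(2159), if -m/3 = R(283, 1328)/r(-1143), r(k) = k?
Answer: 33154854115469507537/33112789574382888 ≈ 1001.3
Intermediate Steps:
y(G) = 5/(-2 + G**2)
R(c, w) = c*(20 + w)
m = 381484/381 (m = -3*283*(20 + 1328)/(-1143) = -3*283*1348*(-1)/1143 = -1144452*(-1)/1143 = -3*(-381484/1143) = 381484/381 ≈ 1001.3)
D(n) = 5/((-2 + 4*n**2)*(3 + n**2)) (D(n) = (5/(-2 + (n + n)**2))/(n*n + 3) = (5/(-2 + (2*n)**2))/(n**2 + 3) = (5/(-2 + 4*n**2))/(3 + n**2) = 5/((-2 + 4*n**2)*(3 + n**2)))
m + D(2159) = 381484/381 + 5/(2*(-3 + 2*2159**4 + 5*2159**2)) = 381484/381 + 5/(2*(-3 + 2*21727540560961 + 5*4661281)) = 381484/381 + 5/(2*(-3 + 43455081121922 + 23306405)) = 381484/381 + (5/2)/43455104428324 = 381484/381 + (5/2)*(1/43455104428324) = 381484/381 + 5/86910208856648 = 33154854115469507537/33112789574382888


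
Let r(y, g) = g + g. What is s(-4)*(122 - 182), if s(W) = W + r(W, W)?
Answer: 720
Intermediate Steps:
r(y, g) = 2*g
s(W) = 3*W (s(W) = W + 2*W = 3*W)
s(-4)*(122 - 182) = (3*(-4))*(122 - 182) = -12*(-60) = 720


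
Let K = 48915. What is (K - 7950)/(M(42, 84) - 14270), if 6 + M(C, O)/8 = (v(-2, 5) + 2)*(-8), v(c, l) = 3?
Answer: -40965/14638 ≈ -2.7985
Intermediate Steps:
M(C, O) = -368 (M(C, O) = -48 + 8*((3 + 2)*(-8)) = -48 + 8*(5*(-8)) = -48 + 8*(-40) = -48 - 320 = -368)
(K - 7950)/(M(42, 84) - 14270) = (48915 - 7950)/(-368 - 14270) = 40965/(-14638) = 40965*(-1/14638) = -40965/14638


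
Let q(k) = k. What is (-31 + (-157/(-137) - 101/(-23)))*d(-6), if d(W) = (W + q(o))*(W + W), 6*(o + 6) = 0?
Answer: -11553552/3151 ≈ -3666.6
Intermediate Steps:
o = -6 (o = -6 + (⅙)*0 = -6 + 0 = -6)
d(W) = 2*W*(-6 + W) (d(W) = (W - 6)*(W + W) = (-6 + W)*(2*W) = 2*W*(-6 + W))
(-31 + (-157/(-137) - 101/(-23)))*d(-6) = (-31 + (-157/(-137) - 101/(-23)))*(2*(-6)*(-6 - 6)) = (-31 + (-157*(-1/137) - 101*(-1/23)))*(2*(-6)*(-12)) = (-31 + (157/137 + 101/23))*144 = (-31 + 17448/3151)*144 = -80233/3151*144 = -11553552/3151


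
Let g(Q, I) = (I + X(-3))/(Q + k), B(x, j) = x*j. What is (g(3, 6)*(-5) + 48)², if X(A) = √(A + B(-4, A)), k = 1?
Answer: 21609/16 ≈ 1350.6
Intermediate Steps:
B(x, j) = j*x
X(A) = √3*√(-A) (X(A) = √(A + A*(-4)) = √(A - 4*A) = √(-3*A) = √3*√(-A))
g(Q, I) = (3 + I)/(1 + Q) (g(Q, I) = (I + √3*√(-1*(-3)))/(Q + 1) = (I + √3*√3)/(1 + Q) = (I + 3)/(1 + Q) = (3 + I)/(1 + Q))
(g(3, 6)*(-5) + 48)² = (((3 + 6)/(1 + 3))*(-5) + 48)² = ((9/4)*(-5) + 48)² = (-45/4 + 48)² = (147/4)² = 21609/16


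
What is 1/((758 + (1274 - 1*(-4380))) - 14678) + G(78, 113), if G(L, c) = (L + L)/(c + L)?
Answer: 1289305/1578806 ≈ 0.81663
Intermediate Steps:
G(L, c) = 2*L/(L + c) (G(L, c) = (2*L)/(L + c) = 2*L/(L + c))
1/((758 + (1274 - 1*(-4380))) - 14678) + G(78, 113) = 1/((758 + (1274 - 1*(-4380))) - 14678) + 2*78/(78 + 113) = 1/((758 + (1274 + 4380)) - 14678) + 2*78/191 = 1/((758 + 5654) - 14678) + 2*78*(1/191) = 1/(6412 - 14678) + 156/191 = 1/(-8266) + 156/191 = -1/8266 + 156/191 = 1289305/1578806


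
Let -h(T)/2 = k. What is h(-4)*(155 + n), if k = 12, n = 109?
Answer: -6336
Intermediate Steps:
h(T) = -24 (h(T) = -2*12 = -24)
h(-4)*(155 + n) = -24*(155 + 109) = -24*264 = -6336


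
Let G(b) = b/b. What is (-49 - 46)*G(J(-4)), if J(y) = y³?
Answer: -95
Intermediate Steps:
G(b) = 1
(-49 - 46)*G(J(-4)) = (-49 - 46)*1 = -95*1 = -95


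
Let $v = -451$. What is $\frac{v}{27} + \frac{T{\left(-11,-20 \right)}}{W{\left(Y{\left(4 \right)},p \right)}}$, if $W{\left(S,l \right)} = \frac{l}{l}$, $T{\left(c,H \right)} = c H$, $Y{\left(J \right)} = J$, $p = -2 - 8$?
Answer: $\frac{5489}{27} \approx 203.3$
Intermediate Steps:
$p = -10$ ($p = -2 - 8 = -10$)
$T{\left(c,H \right)} = H c$
$W{\left(S,l \right)} = 1$
$\frac{v}{27} + \frac{T{\left(-11,-20 \right)}}{W{\left(Y{\left(4 \right)},p \right)}} = - \frac{451}{27} + \frac{\left(-20\right) \left(-11\right)}{1} = \left(-451\right) \frac{1}{27} + 220 \cdot 1 = - \frac{451}{27} + 220 = \frac{5489}{27}$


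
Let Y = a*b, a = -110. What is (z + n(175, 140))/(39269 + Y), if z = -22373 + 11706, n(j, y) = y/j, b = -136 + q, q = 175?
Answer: -53331/174895 ≈ -0.30493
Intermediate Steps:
b = 39 (b = -136 + 175 = 39)
z = -10667
Y = -4290 (Y = -110*39 = -4290)
(z + n(175, 140))/(39269 + Y) = (-10667 + 140/175)/(39269 - 4290) = (-10667 + 140*(1/175))/34979 = (-10667 + ⅘)*(1/34979) = -53331/5*1/34979 = -53331/174895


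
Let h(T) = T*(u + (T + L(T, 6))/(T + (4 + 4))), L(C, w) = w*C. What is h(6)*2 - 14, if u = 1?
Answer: 34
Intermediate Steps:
L(C, w) = C*w
h(T) = T*(1 + 7*T/(8 + T)) (h(T) = T*(1 + (T + T*6)/(T + (4 + 4))) = T*(1 + (T + 6*T)/(T + 8)) = T*(1 + (7*T)/(8 + T)) = T*(1 + 7*T/(8 + T)))
h(6)*2 - 14 = (8*6*(1 + 6)/(8 + 6))*2 - 14 = (8*6*7/14)*2 - 14 = (8*6*(1/14)*7)*2 - 14 = 24*2 - 14 = 48 - 14 = 34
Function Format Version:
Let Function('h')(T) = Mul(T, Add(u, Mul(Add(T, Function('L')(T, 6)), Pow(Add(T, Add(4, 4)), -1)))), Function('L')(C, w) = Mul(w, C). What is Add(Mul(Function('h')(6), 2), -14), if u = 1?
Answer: 34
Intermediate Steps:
Function('L')(C, w) = Mul(C, w)
Function('h')(T) = Mul(T, Add(1, Mul(7, T, Pow(Add(8, T), -1)))) (Function('h')(T) = Mul(T, Add(1, Mul(Add(T, Mul(T, 6)), Pow(Add(T, Add(4, 4)), -1)))) = Mul(T, Add(1, Mul(Add(T, Mul(6, T)), Pow(Add(T, 8), -1)))) = Mul(T, Add(1, Mul(Mul(7, T), Pow(Add(8, T), -1)))) = Mul(T, Add(1, Mul(7, T, Pow(Add(8, T), -1)))))
Add(Mul(Function('h')(6), 2), -14) = Add(Mul(Mul(8, 6, Pow(Add(8, 6), -1), Add(1, 6)), 2), -14) = Add(Mul(Mul(8, 6, Pow(14, -1), 7), 2), -14) = Add(Mul(Mul(8, 6, Rational(1, 14), 7), 2), -14) = Add(Mul(24, 2), -14) = Add(48, -14) = 34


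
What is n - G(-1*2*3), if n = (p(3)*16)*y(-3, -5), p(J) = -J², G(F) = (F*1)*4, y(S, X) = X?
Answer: 744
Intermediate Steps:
G(F) = 4*F (G(F) = F*4 = 4*F)
n = 720 (n = (-1*3²*16)*(-5) = (-1*9*16)*(-5) = -9*16*(-5) = -144*(-5) = 720)
n - G(-1*2*3) = 720 - 4*-1*2*3 = 720 - 4*(-2*3) = 720 - 4*(-6) = 720 - 1*(-24) = 720 + 24 = 744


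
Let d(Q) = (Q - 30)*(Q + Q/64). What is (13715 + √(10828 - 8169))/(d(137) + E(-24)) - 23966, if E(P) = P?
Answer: -22797954074/951299 + 64*√2659/951299 ≈ -23965.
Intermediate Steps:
d(Q) = 65*Q*(-30 + Q)/64 (d(Q) = (-30 + Q)*(Q + Q*(1/64)) = (-30 + Q)*(Q + Q/64) = (-30 + Q)*(65*Q/64) = 65*Q*(-30 + Q)/64)
(13715 + √(10828 - 8169))/(d(137) + E(-24)) - 23966 = (13715 + √(10828 - 8169))/((65/64)*137*(-30 + 137) - 24) - 23966 = (13715 + √2659)/((65/64)*137*107 - 24) - 23966 = (13715 + √2659)/(952835/64 - 24) - 23966 = (13715 + √2659)/(951299/64) - 23966 = (13715 + √2659)*(64/951299) - 23966 = (877760/951299 + 64*√2659/951299) - 23966 = -22797954074/951299 + 64*√2659/951299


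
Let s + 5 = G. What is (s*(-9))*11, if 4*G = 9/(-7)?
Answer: 14751/28 ≈ 526.82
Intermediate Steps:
G = -9/28 (G = (9/(-7))/4 = (9*(-⅐))/4 = (¼)*(-9/7) = -9/28 ≈ -0.32143)
s = -149/28 (s = -5 - 9/28 = -149/28 ≈ -5.3214)
(s*(-9))*11 = -149/28*(-9)*11 = (1341/28)*11 = 14751/28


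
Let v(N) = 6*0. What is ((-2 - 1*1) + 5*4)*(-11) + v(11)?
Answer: -187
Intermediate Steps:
v(N) = 0
((-2 - 1*1) + 5*4)*(-11) + v(11) = ((-2 - 1*1) + 5*4)*(-11) + 0 = ((-2 - 1) + 20)*(-11) + 0 = (-3 + 20)*(-11) + 0 = 17*(-11) + 0 = -187 + 0 = -187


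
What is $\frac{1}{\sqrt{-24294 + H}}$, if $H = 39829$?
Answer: $\frac{\sqrt{15535}}{15535} \approx 0.0080231$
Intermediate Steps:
$\frac{1}{\sqrt{-24294 + H}} = \frac{1}{\sqrt{-24294 + 39829}} = \frac{1}{\sqrt{15535}} = \frac{\sqrt{15535}}{15535}$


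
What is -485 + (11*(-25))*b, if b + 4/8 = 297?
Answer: -164045/2 ≈ -82023.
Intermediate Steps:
b = 593/2 (b = -½ + 297 = 593/2 ≈ 296.50)
-485 + (11*(-25))*b = -485 + (11*(-25))*(593/2) = -485 - 275*593/2 = -485 - 163075/2 = -164045/2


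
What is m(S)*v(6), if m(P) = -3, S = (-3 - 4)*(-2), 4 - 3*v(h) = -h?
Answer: -10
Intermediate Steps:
v(h) = 4/3 + h/3 (v(h) = 4/3 - (-1)*h/3 = 4/3 + h/3)
S = 14 (S = -7*(-2) = 14)
m(S)*v(6) = -3*(4/3 + (1/3)*6) = -3*(4/3 + 2) = -3*10/3 = -10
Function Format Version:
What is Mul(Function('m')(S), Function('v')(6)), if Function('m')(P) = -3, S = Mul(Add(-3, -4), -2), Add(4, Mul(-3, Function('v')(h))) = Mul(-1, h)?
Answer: -10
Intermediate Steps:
Function('v')(h) = Add(Rational(4, 3), Mul(Rational(1, 3), h)) (Function('v')(h) = Add(Rational(4, 3), Mul(Rational(-1, 3), Mul(-1, h))) = Add(Rational(4, 3), Mul(Rational(1, 3), h)))
S = 14 (S = Mul(-7, -2) = 14)
Mul(Function('m')(S), Function('v')(6)) = Mul(-3, Add(Rational(4, 3), Mul(Rational(1, 3), 6))) = Mul(-3, Add(Rational(4, 3), 2)) = Mul(-3, Rational(10, 3)) = -10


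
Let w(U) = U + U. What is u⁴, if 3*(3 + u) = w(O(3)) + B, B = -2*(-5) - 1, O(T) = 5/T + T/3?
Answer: 65536/6561 ≈ 9.9887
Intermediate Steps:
O(T) = 5/T + T/3 (O(T) = 5/T + T*(⅓) = 5/T + T/3)
w(U) = 2*U
B = 9 (B = 10 - 1 = 9)
u = 16/9 (u = -3 + (2*(5/3 + (⅓)*3) + 9)/3 = -3 + (2*(5*(⅓) + 1) + 9)/3 = -3 + (2*(5/3 + 1) + 9)/3 = -3 + (2*(8/3) + 9)/3 = -3 + (16/3 + 9)/3 = -3 + (⅓)*(43/3) = -3 + 43/9 = 16/9 ≈ 1.7778)
u⁴ = (16/9)⁴ = 65536/6561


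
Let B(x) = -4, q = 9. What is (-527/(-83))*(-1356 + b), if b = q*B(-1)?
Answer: -733584/83 ≈ -8838.4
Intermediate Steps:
b = -36 (b = 9*(-4) = -36)
(-527/(-83))*(-1356 + b) = (-527/(-83))*(-1356 - 36) = -527*(-1/83)*(-1392) = (527/83)*(-1392) = -733584/83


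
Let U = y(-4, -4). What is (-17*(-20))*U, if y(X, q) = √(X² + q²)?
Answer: 1360*√2 ≈ 1923.3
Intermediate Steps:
U = 4*√2 (U = √((-4)² + (-4)²) = √(16 + 16) = √32 = 4*√2 ≈ 5.6569)
(-17*(-20))*U = (-17*(-20))*(4*√2) = 340*(4*√2) = 1360*√2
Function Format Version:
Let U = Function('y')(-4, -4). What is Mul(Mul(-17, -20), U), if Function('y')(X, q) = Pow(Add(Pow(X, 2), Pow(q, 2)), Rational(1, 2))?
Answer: Mul(1360, Pow(2, Rational(1, 2))) ≈ 1923.3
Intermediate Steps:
U = Mul(4, Pow(2, Rational(1, 2))) (U = Pow(Add(Pow(-4, 2), Pow(-4, 2)), Rational(1, 2)) = Pow(Add(16, 16), Rational(1, 2)) = Pow(32, Rational(1, 2)) = Mul(4, Pow(2, Rational(1, 2))) ≈ 5.6569)
Mul(Mul(-17, -20), U) = Mul(Mul(-17, -20), Mul(4, Pow(2, Rational(1, 2)))) = Mul(340, Mul(4, Pow(2, Rational(1, 2)))) = Mul(1360, Pow(2, Rational(1, 2)))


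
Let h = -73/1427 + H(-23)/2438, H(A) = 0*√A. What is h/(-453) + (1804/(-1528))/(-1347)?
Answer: 109700941/110874552258 ≈ 0.00098941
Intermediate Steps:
H(A) = 0
h = -73/1427 (h = -73/1427 + 0/2438 = -73*1/1427 + 0*(1/2438) = -73/1427 + 0 = -73/1427 ≈ -0.051156)
h/(-453) + (1804/(-1528))/(-1347) = -73/1427/(-453) + (1804/(-1528))/(-1347) = -73/1427*(-1/453) + (1804*(-1/1528))*(-1/1347) = 73/646431 - 451/382*(-1/1347) = 73/646431 + 451/514554 = 109700941/110874552258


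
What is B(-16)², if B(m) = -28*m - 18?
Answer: 184900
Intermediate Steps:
B(m) = -18 - 28*m
B(-16)² = (-18 - 28*(-16))² = (-18 + 448)² = 430² = 184900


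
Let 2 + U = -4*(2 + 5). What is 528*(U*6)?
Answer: -95040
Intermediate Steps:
U = -30 (U = -2 - 4*(2 + 5) = -2 - 4*7 = -2 - 28 = -30)
528*(U*6) = 528*(-30*6) = 528*(-180) = -95040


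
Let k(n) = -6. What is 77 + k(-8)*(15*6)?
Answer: -463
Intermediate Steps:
77 + k(-8)*(15*6) = 77 - 90*6 = 77 - 6*90 = 77 - 540 = -463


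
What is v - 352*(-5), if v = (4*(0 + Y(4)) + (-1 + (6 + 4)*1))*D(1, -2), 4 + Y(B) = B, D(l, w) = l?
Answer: 1769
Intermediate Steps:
Y(B) = -4 + B
v = 9 (v = (4*(0 + (-4 + 4)) + (-1 + (6 + 4)*1))*1 = (4*(0 + 0) + (-1 + 10*1))*1 = (4*0 + (-1 + 10))*1 = (0 + 9)*1 = 9*1 = 9)
v - 352*(-5) = 9 - 352*(-5) = 9 - 44*(-40) = 9 + 1760 = 1769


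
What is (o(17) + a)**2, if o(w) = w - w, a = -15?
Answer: 225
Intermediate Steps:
o(w) = 0
(o(17) + a)**2 = (0 - 15)**2 = (-15)**2 = 225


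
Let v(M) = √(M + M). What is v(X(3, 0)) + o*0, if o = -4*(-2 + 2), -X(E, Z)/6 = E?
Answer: 6*I ≈ 6.0*I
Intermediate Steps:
X(E, Z) = -6*E
v(M) = √2*√M (v(M) = √(2*M) = √2*√M)
o = 0 (o = -4*0 = 0)
v(X(3, 0)) + o*0 = √2*√(-6*3) + 0*0 = √2*√(-18) + 0 = √2*(3*I*√2) + 0 = 6*I + 0 = 6*I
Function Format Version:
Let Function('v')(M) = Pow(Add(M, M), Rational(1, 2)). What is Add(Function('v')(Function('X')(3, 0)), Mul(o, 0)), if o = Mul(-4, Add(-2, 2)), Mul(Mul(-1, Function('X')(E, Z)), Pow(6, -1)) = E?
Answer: Mul(6, I) ≈ Mul(6.0000, I)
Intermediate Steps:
Function('X')(E, Z) = Mul(-6, E)
Function('v')(M) = Mul(Pow(2, Rational(1, 2)), Pow(M, Rational(1, 2))) (Function('v')(M) = Pow(Mul(2, M), Rational(1, 2)) = Mul(Pow(2, Rational(1, 2)), Pow(M, Rational(1, 2))))
o = 0 (o = Mul(-4, 0) = 0)
Add(Function('v')(Function('X')(3, 0)), Mul(o, 0)) = Add(Mul(Pow(2, Rational(1, 2)), Pow(Mul(-6, 3), Rational(1, 2))), Mul(0, 0)) = Add(Mul(Pow(2, Rational(1, 2)), Pow(-18, Rational(1, 2))), 0) = Add(Mul(Pow(2, Rational(1, 2)), Mul(3, I, Pow(2, Rational(1, 2)))), 0) = Add(Mul(6, I), 0) = Mul(6, I)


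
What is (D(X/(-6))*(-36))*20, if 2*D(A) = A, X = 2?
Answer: 120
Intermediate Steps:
D(A) = A/2
(D(X/(-6))*(-36))*20 = (((2/(-6))/2)*(-36))*20 = (((2*(-⅙))/2)*(-36))*20 = (((½)*(-⅓))*(-36))*20 = -⅙*(-36)*20 = 6*20 = 120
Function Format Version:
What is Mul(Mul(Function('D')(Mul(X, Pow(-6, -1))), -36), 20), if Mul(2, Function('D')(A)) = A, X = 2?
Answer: 120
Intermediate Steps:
Function('D')(A) = Mul(Rational(1, 2), A)
Mul(Mul(Function('D')(Mul(X, Pow(-6, -1))), -36), 20) = Mul(Mul(Mul(Rational(1, 2), Mul(2, Pow(-6, -1))), -36), 20) = Mul(Mul(Mul(Rational(1, 2), Mul(2, Rational(-1, 6))), -36), 20) = Mul(Mul(Mul(Rational(1, 2), Rational(-1, 3)), -36), 20) = Mul(Mul(Rational(-1, 6), -36), 20) = Mul(6, 20) = 120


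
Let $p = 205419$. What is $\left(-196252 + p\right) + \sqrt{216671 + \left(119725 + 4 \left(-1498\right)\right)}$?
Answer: $9167 + 2 \sqrt{82601} \approx 9741.8$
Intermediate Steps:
$\left(-196252 + p\right) + \sqrt{216671 + \left(119725 + 4 \left(-1498\right)\right)} = \left(-196252 + 205419\right) + \sqrt{216671 + \left(119725 + 4 \left(-1498\right)\right)} = 9167 + \sqrt{216671 + \left(119725 - 5992\right)} = 9167 + \sqrt{216671 + 113733} = 9167 + \sqrt{330404} = 9167 + 2 \sqrt{82601}$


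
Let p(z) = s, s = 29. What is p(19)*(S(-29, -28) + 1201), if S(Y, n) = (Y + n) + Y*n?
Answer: 56724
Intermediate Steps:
S(Y, n) = Y + n + Y*n
p(z) = 29
p(19)*(S(-29, -28) + 1201) = 29*((-29 - 28 - 29*(-28)) + 1201) = 29*((-29 - 28 + 812) + 1201) = 29*(755 + 1201) = 29*1956 = 56724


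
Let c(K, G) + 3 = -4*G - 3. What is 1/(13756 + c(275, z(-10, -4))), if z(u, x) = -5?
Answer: 1/13770 ≈ 7.2622e-5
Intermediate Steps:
c(K, G) = -6 - 4*G (c(K, G) = -3 + (-4*G - 3) = -3 + (-3 - 4*G) = -6 - 4*G)
1/(13756 + c(275, z(-10, -4))) = 1/(13756 + (-6 - 4*(-5))) = 1/(13756 + (-6 + 20)) = 1/(13756 + 14) = 1/13770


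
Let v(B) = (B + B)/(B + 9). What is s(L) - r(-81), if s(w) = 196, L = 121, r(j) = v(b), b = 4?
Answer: 2540/13 ≈ 195.38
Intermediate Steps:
v(B) = 2*B/(9 + B) (v(B) = (2*B)/(9 + B) = 2*B/(9 + B))
r(j) = 8/13 (r(j) = 2*4/(9 + 4) = 2*4/13 = 2*4*(1/13) = 8/13)
s(L) - r(-81) = 196 - 1*8/13 = 196 - 8/13 = 2540/13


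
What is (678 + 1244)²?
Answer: 3694084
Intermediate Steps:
(678 + 1244)² = 1922² = 3694084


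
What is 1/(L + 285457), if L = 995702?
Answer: 1/1281159 ≈ 7.8054e-7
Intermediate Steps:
1/(L + 285457) = 1/(995702 + 285457) = 1/1281159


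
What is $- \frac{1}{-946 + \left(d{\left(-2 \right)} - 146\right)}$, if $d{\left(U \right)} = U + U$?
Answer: $\frac{1}{1096} \approx 0.00091241$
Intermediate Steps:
$d{\left(U \right)} = 2 U$
$- \frac{1}{-946 + \left(d{\left(-2 \right)} - 146\right)} = - \frac{1}{-946 + \left(2 \left(-2\right) - 146\right)} = - \frac{1}{-946 - 150} = - \frac{1}{-1096} = \left(-1\right) \left(- \frac{1}{1096}\right) = \frac{1}{1096}$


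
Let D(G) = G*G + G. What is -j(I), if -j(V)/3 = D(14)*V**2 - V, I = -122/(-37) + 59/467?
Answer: 2201650387461/298563841 ≈ 7374.1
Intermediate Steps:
D(G) = G + G**2 (D(G) = G**2 + G = G + G**2)
I = 59157/17279 (I = -122*(-1/37) + 59*(1/467) = 122/37 + 59/467 = 59157/17279 ≈ 3.4236)
j(V) = -630*V**2 + 3*V (j(V) = -3*((14*(1 + 14))*V**2 - V) = -3*((14*15)*V**2 - V) = -3*(210*V**2 - V) = -3*(-V + 210*V**2) = -630*V**2 + 3*V)
-j(I) = -3*59157*(1 - 210*59157/17279)/17279 = -3*59157*(1 - 12422970/17279)/17279 = -3*59157*(-12405691)/(17279*17279) = -1*(-2201650387461/298563841) = 2201650387461/298563841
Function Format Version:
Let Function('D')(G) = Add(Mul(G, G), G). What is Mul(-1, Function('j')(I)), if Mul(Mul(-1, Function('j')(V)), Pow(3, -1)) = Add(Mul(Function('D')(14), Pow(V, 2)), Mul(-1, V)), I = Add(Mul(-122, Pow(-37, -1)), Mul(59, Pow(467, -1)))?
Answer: Rational(2201650387461, 298563841) ≈ 7374.1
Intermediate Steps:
Function('D')(G) = Add(G, Pow(G, 2)) (Function('D')(G) = Add(Pow(G, 2), G) = Add(G, Pow(G, 2)))
I = Rational(59157, 17279) (I = Add(Mul(-122, Rational(-1, 37)), Mul(59, Rational(1, 467))) = Add(Rational(122, 37), Rational(59, 467)) = Rational(59157, 17279) ≈ 3.4236)
Function('j')(V) = Add(Mul(-630, Pow(V, 2)), Mul(3, V)) (Function('j')(V) = Mul(-3, Add(Mul(Mul(14, Add(1, 14)), Pow(V, 2)), Mul(-1, V))) = Mul(-3, Add(Mul(Mul(14, 15), Pow(V, 2)), Mul(-1, V))) = Mul(-3, Add(Mul(210, Pow(V, 2)), Mul(-1, V))) = Mul(-3, Add(Mul(-1, V), Mul(210, Pow(V, 2)))) = Add(Mul(-630, Pow(V, 2)), Mul(3, V)))
Mul(-1, Function('j')(I)) = Mul(-1, Mul(3, Rational(59157, 17279), Add(1, Mul(-210, Rational(59157, 17279))))) = Mul(-1, Mul(3, Rational(59157, 17279), Add(1, Rational(-12422970, 17279)))) = Mul(-1, Mul(3, Rational(59157, 17279), Rational(-12405691, 17279))) = Mul(-1, Rational(-2201650387461, 298563841)) = Rational(2201650387461, 298563841)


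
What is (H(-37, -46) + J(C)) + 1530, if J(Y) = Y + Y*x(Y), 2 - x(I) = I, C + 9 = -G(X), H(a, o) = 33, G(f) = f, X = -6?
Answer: 1545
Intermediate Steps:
C = -3 (C = -9 - 1*(-6) = -9 + 6 = -3)
x(I) = 2 - I
J(Y) = Y + Y*(2 - Y)
(H(-37, -46) + J(C)) + 1530 = (33 - 3*(3 - 1*(-3))) + 1530 = (33 - 3*(3 + 3)) + 1530 = (33 - 3*6) + 1530 = (33 - 18) + 1530 = 15 + 1530 = 1545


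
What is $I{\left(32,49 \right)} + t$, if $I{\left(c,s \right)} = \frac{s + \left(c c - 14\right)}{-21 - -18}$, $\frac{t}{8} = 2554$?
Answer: $20079$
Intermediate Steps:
$t = 20432$ ($t = 8 \cdot 2554 = 20432$)
$I{\left(c,s \right)} = \frac{14}{3} - \frac{s}{3} - \frac{c^{2}}{3}$ ($I{\left(c,s \right)} = \frac{s + \left(c^{2} - 14\right)}{-21 + 18} = \frac{s + \left(-14 + c^{2}\right)}{-3} = \left(-14 + s + c^{2}\right) \left(- \frac{1}{3}\right) = \frac{14}{3} - \frac{s}{3} - \frac{c^{2}}{3}$)
$I{\left(32,49 \right)} + t = \left(\frac{14}{3} - \frac{49}{3} - \frac{32^{2}}{3}\right) + 20432 = \left(\frac{14}{3} - \frac{49}{3} - \frac{1024}{3}\right) + 20432 = -353 + 20432 = 20079$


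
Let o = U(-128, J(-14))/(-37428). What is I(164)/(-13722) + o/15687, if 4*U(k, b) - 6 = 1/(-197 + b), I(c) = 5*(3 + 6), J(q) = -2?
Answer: -3505186953311/1068847509652272 ≈ -0.0032794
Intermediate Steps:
I(c) = 45 (I(c) = 5*9 = 45)
U(k, b) = 3/2 + 1/(4*(-197 + b))
o = -1193/29792688 (o = ((-1181 + 6*(-2))/(4*(-197 - 2)))/(-37428) = ((¼)*(-1181 - 12)/(-199))*(-1/37428) = ((¼)*(-1/199)*(-1193))*(-1/37428) = (1193/796)*(-1/37428) = -1193/29792688 ≈ -4.0043e-5)
I(164)/(-13722) + o/15687 = 45/(-13722) - 1193/29792688/15687 = 45*(-1/13722) - 1193/29792688*1/15687 = -15/4574 - 1193/467357896656 = -3505186953311/1068847509652272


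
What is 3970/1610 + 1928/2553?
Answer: 57563/17871 ≈ 3.2210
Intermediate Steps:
3970/1610 + 1928/2553 = 3970*(1/1610) + 1928*(1/2553) = 397/161 + 1928/2553 = 57563/17871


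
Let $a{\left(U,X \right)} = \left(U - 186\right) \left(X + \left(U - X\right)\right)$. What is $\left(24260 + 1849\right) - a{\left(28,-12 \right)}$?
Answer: $30533$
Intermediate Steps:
$a{\left(U,X \right)} = U \left(-186 + U\right)$ ($a{\left(U,X \right)} = \left(-186 + U\right) U = U \left(-186 + U\right)$)
$\left(24260 + 1849\right) - a{\left(28,-12 \right)} = \left(24260 + 1849\right) - 28 \left(-186 + 28\right) = 26109 - 28 \left(-158\right) = 26109 - -4424 = 26109 + 4424 = 30533$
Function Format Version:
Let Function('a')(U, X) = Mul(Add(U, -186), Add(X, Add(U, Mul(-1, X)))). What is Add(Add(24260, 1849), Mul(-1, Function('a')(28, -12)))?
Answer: 30533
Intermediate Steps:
Function('a')(U, X) = Mul(U, Add(-186, U)) (Function('a')(U, X) = Mul(Add(-186, U), U) = Mul(U, Add(-186, U)))
Add(Add(24260, 1849), Mul(-1, Function('a')(28, -12))) = Add(Add(24260, 1849), Mul(-1, Mul(28, Add(-186, 28)))) = Add(26109, Mul(-1, Mul(28, -158))) = Add(26109, Mul(-1, -4424)) = Add(26109, 4424) = 30533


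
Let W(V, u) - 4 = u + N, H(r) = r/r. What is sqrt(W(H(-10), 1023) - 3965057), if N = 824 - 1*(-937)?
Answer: I*sqrt(3962269) ≈ 1990.5*I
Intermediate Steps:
H(r) = 1
N = 1761 (N = 824 + 937 = 1761)
W(V, u) = 1765 + u (W(V, u) = 4 + (u + 1761) = 4 + (1761 + u) = 1765 + u)
sqrt(W(H(-10), 1023) - 3965057) = sqrt((1765 + 1023) - 3965057) = sqrt(2788 - 3965057) = sqrt(-3962269) = I*sqrt(3962269)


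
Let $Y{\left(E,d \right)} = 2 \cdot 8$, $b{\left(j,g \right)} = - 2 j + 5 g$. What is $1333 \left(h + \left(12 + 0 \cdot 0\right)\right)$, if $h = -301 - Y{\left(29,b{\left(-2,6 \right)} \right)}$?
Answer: $-406565$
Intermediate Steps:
$Y{\left(E,d \right)} = 16$
$h = -317$ ($h = -301 - 16 = -317$)
$1333 \left(h + \left(12 + 0 \cdot 0\right)\right) = 1333 \left(-317 + \left(12 + 0 \cdot 0\right)\right) = 1333 \left(-317 + \left(12 + 0\right)\right) = 1333 \left(-317 + 12\right) = 1333 \left(-305\right) = -406565$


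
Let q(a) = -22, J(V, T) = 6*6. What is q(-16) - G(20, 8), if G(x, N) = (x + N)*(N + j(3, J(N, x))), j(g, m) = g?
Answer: -330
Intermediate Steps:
J(V, T) = 36
G(x, N) = (3 + N)*(N + x) (G(x, N) = (x + N)*(N + 3) = (N + x)*(3 + N) = (3 + N)*(N + x))
q(-16) - G(20, 8) = -22 - (8² + 3*8 + 3*20 + 8*20) = -22 - (64 + 24 + 60 + 160) = -22 - 1*308 = -22 - 308 = -330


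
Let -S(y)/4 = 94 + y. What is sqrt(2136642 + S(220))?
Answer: sqrt(2135386) ≈ 1461.3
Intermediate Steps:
S(y) = -376 - 4*y (S(y) = -4*(94 + y) = -376 - 4*y)
sqrt(2136642 + S(220)) = sqrt(2136642 + (-376 - 4*220)) = sqrt(2136642 + (-376 - 880)) = sqrt(2136642 - 1256) = sqrt(2135386)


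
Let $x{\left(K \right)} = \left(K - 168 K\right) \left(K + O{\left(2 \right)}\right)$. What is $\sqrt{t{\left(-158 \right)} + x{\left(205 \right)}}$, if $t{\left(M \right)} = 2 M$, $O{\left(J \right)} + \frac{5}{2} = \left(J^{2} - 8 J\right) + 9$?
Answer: $\frac{i \sqrt{27320794}}{2} \approx 2613.5 i$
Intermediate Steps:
$O{\left(J \right)} = \frac{13}{2} + J^{2} - 8 J$ ($O{\left(J \right)} = - \frac{5}{2} + \left(\left(J^{2} - 8 J\right) + 9\right) = - \frac{5}{2} + \left(9 + J^{2} - 8 J\right) = \frac{13}{2} + J^{2} - 8 J$)
$x{\left(K \right)} = - 167 K \left(- \frac{11}{2} + K\right)$ ($x{\left(K \right)} = \left(K - 168 K\right) \left(K + \left(\frac{13}{2} + 2^{2} - 16\right)\right) = - 167 K \left(K + \left(\frac{13}{2} + 4 - 16\right)\right) = - 167 K \left(K - \frac{11}{2}\right) = - 167 K \left(- \frac{11}{2} + K\right)$)
$\sqrt{t{\left(-158 \right)} + x{\left(205 \right)}} = \sqrt{2 \left(-158\right) + \frac{167}{2} \cdot 205 \left(11 - 410\right)} = \sqrt{-316 + \frac{167}{2} \cdot 205 \left(11 - 410\right)} = \sqrt{-316 + \frac{167}{2} \cdot 205 \left(-399\right)} = \sqrt{-316 - \frac{13659765}{2}} = \sqrt{- \frac{13660397}{2}} = \frac{i \sqrt{27320794}}{2}$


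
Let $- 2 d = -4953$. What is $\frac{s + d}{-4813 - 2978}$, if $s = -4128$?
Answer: $\frac{1101}{5194} \approx 0.21198$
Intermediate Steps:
$d = \frac{4953}{2}$ ($d = \left(- \frac{1}{2}\right) \left(-4953\right) = \frac{4953}{2} \approx 2476.5$)
$\frac{s + d}{-4813 - 2978} = \frac{-4128 + \frac{4953}{2}}{-4813 - 2978} = - \frac{3303}{2 \left(-4813 - 2978\right)} = - \frac{3303}{2 \left(-7791\right)} = \left(- \frac{3303}{2}\right) \left(- \frac{1}{7791}\right) = \frac{1101}{5194}$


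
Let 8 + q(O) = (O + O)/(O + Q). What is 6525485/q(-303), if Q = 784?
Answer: -3138758285/4454 ≈ -7.0471e+5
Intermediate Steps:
q(O) = -8 + 2*O/(784 + O) (q(O) = -8 + (O + O)/(O + 784) = -8 + (2*O)/(784 + O) = -8 + 2*O/(784 + O))
6525485/q(-303) = 6525485/((2*(-3136 - 3*(-303))/(784 - 303))) = 6525485/((2*(-3136 + 909)/481)) = 6525485/((2*(1/481)*(-2227))) = 6525485/(-4454/481) = 6525485*(-481/4454) = -3138758285/4454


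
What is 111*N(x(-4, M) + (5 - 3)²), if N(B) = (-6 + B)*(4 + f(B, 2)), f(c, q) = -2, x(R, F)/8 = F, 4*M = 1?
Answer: 0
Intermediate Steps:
M = ¼ (M = (¼)*1 = ¼ ≈ 0.25000)
x(R, F) = 8*F
N(B) = -12 + 2*B (N(B) = (-6 + B)*(4 - 2) = (-6 + B)*2 = -12 + 2*B)
111*N(x(-4, M) + (5 - 3)²) = 111*(-12 + 2*(8*(¼) + (5 - 3)²)) = 111*(-12 + 2*(2 + 2²)) = 111*(-12 + 2*(2 + 4)) = 111*(-12 + 2*6) = 111*(-12 + 12) = 111*0 = 0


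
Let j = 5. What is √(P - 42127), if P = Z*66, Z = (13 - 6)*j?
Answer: I*√39817 ≈ 199.54*I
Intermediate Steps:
Z = 35 (Z = (13 - 6)*5 = 7*5 = 35)
P = 2310 (P = 35*66 = 2310)
√(P - 42127) = √(2310 - 42127) = √(-39817) = I*√39817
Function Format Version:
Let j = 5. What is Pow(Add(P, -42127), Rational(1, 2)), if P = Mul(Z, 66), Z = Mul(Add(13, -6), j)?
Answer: Mul(I, Pow(39817, Rational(1, 2))) ≈ Mul(199.54, I)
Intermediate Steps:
Z = 35 (Z = Mul(Add(13, -6), 5) = Mul(7, 5) = 35)
P = 2310 (P = Mul(35, 66) = 2310)
Pow(Add(P, -42127), Rational(1, 2)) = Pow(Add(2310, -42127), Rational(1, 2)) = Pow(-39817, Rational(1, 2)) = Mul(I, Pow(39817, Rational(1, 2)))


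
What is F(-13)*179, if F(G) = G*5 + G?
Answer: -13962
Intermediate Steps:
F(G) = 6*G (F(G) = 5*G + G = 6*G)
F(-13)*179 = (6*(-13))*179 = -78*179 = -13962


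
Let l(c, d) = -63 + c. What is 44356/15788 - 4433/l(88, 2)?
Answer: -17219826/98675 ≈ -174.51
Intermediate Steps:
44356/15788 - 4433/l(88, 2) = 44356/15788 - 4433/(-63 + 88) = 44356*(1/15788) - 4433/25 = 11089/3947 - 4433*1/25 = 11089/3947 - 4433/25 = -17219826/98675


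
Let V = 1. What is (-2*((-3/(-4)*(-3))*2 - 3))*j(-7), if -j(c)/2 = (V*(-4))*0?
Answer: 0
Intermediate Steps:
j(c) = 0 (j(c) = -2*1*(-4)*0 = -(-8)*0 = -2*0 = 0)
(-2*((-3/(-4)*(-3))*2 - 3))*j(-7) = -2*((-3/(-4)*(-3))*2 - 3)*0 = -2*((-3*(-¼)*(-3))*2 - 3)*0 = -2*(((¾)*(-3))*2 - 3)*0 = -2*(-9/4*2 - 3)*0 = -2*(-9/2 - 3)*0 = -2*(-15/2)*0 = 15*0 = 0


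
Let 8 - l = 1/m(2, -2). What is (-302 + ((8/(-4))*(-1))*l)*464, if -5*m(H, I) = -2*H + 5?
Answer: -128064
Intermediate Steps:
m(H, I) = -1 + 2*H/5 (m(H, I) = -(-2*H + 5)/5 = -(5 - 2*H)/5 = -1 + 2*H/5)
l = 13 (l = 8 - 1/(-1 + (2/5)*2) = 8 - 1/(-1 + 4/5) = 8 - 1/(-1/5) = 8 - 1*(-5) = 8 + 5 = 13)
(-302 + ((8/(-4))*(-1))*l)*464 = (-302 + ((8/(-4))*(-1))*13)*464 = (-302 + ((8*(-1/4))*(-1))*13)*464 = (-302 - 2*(-1)*13)*464 = (-302 + 2*13)*464 = (-302 + 26)*464 = -276*464 = -128064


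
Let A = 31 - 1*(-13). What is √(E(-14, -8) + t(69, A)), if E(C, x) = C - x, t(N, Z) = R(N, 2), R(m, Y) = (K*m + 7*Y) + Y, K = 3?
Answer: √217 ≈ 14.731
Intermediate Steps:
R(m, Y) = 3*m + 8*Y (R(m, Y) = (3*m + 7*Y) + Y = 3*m + 8*Y)
A = 44 (A = 31 + 13 = 44)
t(N, Z) = 16 + 3*N (t(N, Z) = 3*N + 8*2 = 3*N + 16 = 16 + 3*N)
√(E(-14, -8) + t(69, A)) = √((-14 - 1*(-8)) + (16 + 3*69)) = √((-14 + 8) + (16 + 207)) = √(-6 + 223) = √217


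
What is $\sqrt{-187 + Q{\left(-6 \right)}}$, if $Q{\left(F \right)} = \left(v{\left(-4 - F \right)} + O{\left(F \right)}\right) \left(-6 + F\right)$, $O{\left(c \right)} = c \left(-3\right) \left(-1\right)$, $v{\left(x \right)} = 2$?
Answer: $\sqrt{5} \approx 2.2361$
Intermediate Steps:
$O{\left(c \right)} = 3 c$ ($O{\left(c \right)} = - 3 c \left(-1\right) = 3 c$)
$Q{\left(F \right)} = \left(-6 + F\right) \left(2 + 3 F\right)$ ($Q{\left(F \right)} = \left(2 + 3 F\right) \left(-6 + F\right) = \left(-6 + F\right) \left(2 + 3 F\right)$)
$\sqrt{-187 + Q{\left(-6 \right)}} = \sqrt{-187 - \left(-84 - 108\right)} = \sqrt{-187 + \left(-12 + 96 + 3 \cdot 36\right)} = \sqrt{-187 + \left(-12 + 96 + 108\right)} = \sqrt{-187 + 192} = \sqrt{5}$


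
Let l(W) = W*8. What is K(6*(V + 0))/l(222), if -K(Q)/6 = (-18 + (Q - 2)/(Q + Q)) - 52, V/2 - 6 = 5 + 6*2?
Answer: 19183/81696 ≈ 0.23481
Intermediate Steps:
l(W) = 8*W
V = 46 (V = 12 + 2*(5 + 6*2) = 12 + 2*(5 + 12) = 12 + 2*17 = 12 + 34 = 46)
K(Q) = 420 - 3*(-2 + Q)/Q (K(Q) = -6*((-18 + (Q - 2)/(Q + Q)) - 52) = -6*((-18 + (-2 + Q)/((2*Q))) - 52) = -6*((-18 + (-2 + Q)*(1/(2*Q))) - 52) = -6*((-18 + (-2 + Q)/(2*Q)) - 52) = -6*(-70 + (-2 + Q)/(2*Q)) = 420 - 3*(-2 + Q)/Q)
K(6*(V + 0))/l(222) = (417 + 6/((6*(46 + 0))))/((8*222)) = (417 + 6/((6*46)))/1776 = (417 + 6/276)*(1/1776) = (417 + 6*(1/276))*(1/1776) = (417 + 1/46)*(1/1776) = (19183/46)*(1/1776) = 19183/81696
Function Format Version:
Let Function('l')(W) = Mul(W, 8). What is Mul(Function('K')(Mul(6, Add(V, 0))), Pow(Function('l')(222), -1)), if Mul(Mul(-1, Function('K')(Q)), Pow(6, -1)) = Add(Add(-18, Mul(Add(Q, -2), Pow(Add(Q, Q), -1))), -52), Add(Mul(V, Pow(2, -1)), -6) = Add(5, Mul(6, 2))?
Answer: Rational(19183, 81696) ≈ 0.23481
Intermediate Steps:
Function('l')(W) = Mul(8, W)
V = 46 (V = Add(12, Mul(2, Add(5, Mul(6, 2)))) = Add(12, Mul(2, Add(5, 12))) = Add(12, Mul(2, 17)) = Add(12, 34) = 46)
Function('K')(Q) = Add(420, Mul(-3, Pow(Q, -1), Add(-2, Q))) (Function('K')(Q) = Mul(-6, Add(Add(-18, Mul(Add(Q, -2), Pow(Add(Q, Q), -1))), -52)) = Mul(-6, Add(Add(-18, Mul(Add(-2, Q), Pow(Mul(2, Q), -1))), -52)) = Mul(-6, Add(Add(-18, Mul(Add(-2, Q), Mul(Rational(1, 2), Pow(Q, -1)))), -52)) = Mul(-6, Add(Add(-18, Mul(Rational(1, 2), Pow(Q, -1), Add(-2, Q))), -52)) = Mul(-6, Add(-70, Mul(Rational(1, 2), Pow(Q, -1), Add(-2, Q)))) = Add(420, Mul(-3, Pow(Q, -1), Add(-2, Q))))
Mul(Function('K')(Mul(6, Add(V, 0))), Pow(Function('l')(222), -1)) = Mul(Add(417, Mul(6, Pow(Mul(6, Add(46, 0)), -1))), Pow(Mul(8, 222), -1)) = Mul(Add(417, Mul(6, Pow(Mul(6, 46), -1))), Pow(1776, -1)) = Mul(Add(417, Mul(6, Pow(276, -1))), Rational(1, 1776)) = Mul(Add(417, Mul(6, Rational(1, 276))), Rational(1, 1776)) = Mul(Add(417, Rational(1, 46)), Rational(1, 1776)) = Mul(Rational(19183, 46), Rational(1, 1776)) = Rational(19183, 81696)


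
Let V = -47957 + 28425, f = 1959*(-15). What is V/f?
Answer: 19532/29385 ≈ 0.66469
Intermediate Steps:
f = -29385
V = -19532
V/f = -19532/(-29385) = -19532*(-1/29385) = 19532/29385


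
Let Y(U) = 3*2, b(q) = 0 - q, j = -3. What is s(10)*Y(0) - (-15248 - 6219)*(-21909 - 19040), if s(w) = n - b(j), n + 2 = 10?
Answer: -879052153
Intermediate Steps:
b(q) = -q
n = 8 (n = -2 + 10 = 8)
s(w) = 5 (s(w) = 8 - (-1)*(-3) = 8 - 1*3 = 8 - 3 = 5)
Y(U) = 6
s(10)*Y(0) - (-15248 - 6219)*(-21909 - 19040) = 5*6 - (-15248 - 6219)*(-21909 - 19040) = 30 - (-21467)*(-40949) = 30 - 1*879052183 = 30 - 879052183 = -879052153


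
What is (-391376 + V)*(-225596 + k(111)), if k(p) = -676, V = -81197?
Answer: 106930037856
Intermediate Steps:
(-391376 + V)*(-225596 + k(111)) = (-391376 - 81197)*(-225596 - 676) = -472573*(-226272) = 106930037856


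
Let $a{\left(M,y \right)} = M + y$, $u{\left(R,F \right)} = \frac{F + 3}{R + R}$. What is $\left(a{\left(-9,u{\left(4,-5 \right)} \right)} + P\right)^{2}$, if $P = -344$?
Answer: $\frac{1996569}{16} \approx 1.2479 \cdot 10^{5}$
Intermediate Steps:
$u{\left(R,F \right)} = \frac{3 + F}{2 R}$
$\left(a{\left(-9,u{\left(4,-5 \right)} \right)} + P\right)^{2} = \left(\left(-9 + \frac{3 - 5}{2 \cdot 4}\right) - 344\right)^{2} = \left(\left(-9 + \frac{1}{2} \cdot \frac{1}{4} \left(-2\right)\right) - 344\right)^{2} = \left(\left(-9 - \frac{1}{4}\right) - 344\right)^{2} = \left(- \frac{37}{4} - 344\right)^{2} = \left(- \frac{1413}{4}\right)^{2} = \frac{1996569}{16}$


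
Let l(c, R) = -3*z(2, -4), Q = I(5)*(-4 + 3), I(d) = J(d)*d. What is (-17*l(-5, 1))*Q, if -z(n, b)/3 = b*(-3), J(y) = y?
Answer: 45900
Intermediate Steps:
z(n, b) = 9*b (z(n, b) = -3*b*(-3) = -(-9)*b = 9*b)
I(d) = d² (I(d) = d*d = d²)
Q = -25 (Q = 5²*(-4 + 3) = 25*(-1) = -25)
l(c, R) = 108 (l(c, R) = -27*(-4) = -3*(-36) = 108)
(-17*l(-5, 1))*Q = -17*108*(-25) = -1836*(-25) = 45900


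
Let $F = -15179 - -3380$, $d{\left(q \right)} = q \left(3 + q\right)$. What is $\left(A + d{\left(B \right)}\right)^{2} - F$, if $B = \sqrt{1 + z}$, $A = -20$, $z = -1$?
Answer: $12199$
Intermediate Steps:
$B = 0$ ($B = \sqrt{1 - 1} = \sqrt{0} = 0$)
$F = -11799$ ($F = -15179 + 3380 = -11799$)
$\left(A + d{\left(B \right)}\right)^{2} - F = \left(-20 + 0 \left(3 + 0\right)\right)^{2} - -11799 = \left(-20 + 0 \cdot 3\right)^{2} + 11799 = \left(-20 + 0\right)^{2} + 11799 = \left(-20\right)^{2} + 11799 = 400 + 11799 = 12199$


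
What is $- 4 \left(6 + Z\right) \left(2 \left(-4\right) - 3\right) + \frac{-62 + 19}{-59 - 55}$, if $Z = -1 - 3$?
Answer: $\frac{10075}{114} \approx 88.377$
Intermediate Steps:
$Z = -4$ ($Z = -1 - 3 = -4$)
$- 4 \left(6 + Z\right) \left(2 \left(-4\right) - 3\right) + \frac{-62 + 19}{-59 - 55} = - 4 \left(6 - 4\right) \left(2 \left(-4\right) - 3\right) + \frac{-62 + 19}{-59 - 55} = \left(-4\right) 2 \left(-8 - 3\right) - \frac{43}{-59 - 55} = \left(-8\right) \left(-11\right) - \frac{43}{-114} = 88 - - \frac{43}{114} = 88 + \frac{43}{114} = \frac{10075}{114}$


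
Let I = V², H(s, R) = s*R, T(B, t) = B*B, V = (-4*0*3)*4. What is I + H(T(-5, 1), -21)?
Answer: -525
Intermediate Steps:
V = 0 (V = (0*3)*4 = 0*4 = 0)
T(B, t) = B²
H(s, R) = R*s
I = 0 (I = 0² = 0)
I + H(T(-5, 1), -21) = 0 - 21*(-5)² = 0 - 21*25 = 0 - 525 = -525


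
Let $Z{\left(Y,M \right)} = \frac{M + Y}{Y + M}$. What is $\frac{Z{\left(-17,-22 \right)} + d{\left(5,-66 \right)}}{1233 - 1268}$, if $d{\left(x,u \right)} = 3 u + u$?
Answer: $\frac{263}{35} \approx 7.5143$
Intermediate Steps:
$Z{\left(Y,M \right)} = 1$ ($Z{\left(Y,M \right)} = \frac{M + Y}{M + Y} = 1$)
$d{\left(x,u \right)} = 4 u$
$\frac{Z{\left(-17,-22 \right)} + d{\left(5,-66 \right)}}{1233 - 1268} = \frac{1 + 4 \left(-66\right)}{1233 - 1268} = \frac{1 - 264}{-35} = \left(-263\right) \left(- \frac{1}{35}\right) = \frac{263}{35}$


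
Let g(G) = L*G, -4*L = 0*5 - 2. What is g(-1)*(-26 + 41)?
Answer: -15/2 ≈ -7.5000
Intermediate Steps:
L = ½ (L = -(0*5 - 2)/4 = -(0 - 2)/4 = -¼*(-2) = ½ ≈ 0.50000)
g(G) = G/2
g(-1)*(-26 + 41) = ((½)*(-1))*(-26 + 41) = -½*15 = -15/2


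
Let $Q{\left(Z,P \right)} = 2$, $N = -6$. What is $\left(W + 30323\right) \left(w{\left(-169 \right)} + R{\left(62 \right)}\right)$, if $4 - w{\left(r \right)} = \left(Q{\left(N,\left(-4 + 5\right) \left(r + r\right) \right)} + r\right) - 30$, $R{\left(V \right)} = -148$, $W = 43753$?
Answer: $3926028$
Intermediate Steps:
$w{\left(r \right)} = 32 - r$ ($w{\left(r \right)} = 4 - \left(\left(2 + r\right) - 30\right) = 4 - \left(-28 + r\right) = 32 - r$)
$\left(W + 30323\right) \left(w{\left(-169 \right)} + R{\left(62 \right)}\right) = \left(43753 + 30323\right) \left(\left(32 - -169\right) - 148\right) = 74076 \left(\left(32 + 169\right) - 148\right) = 74076 \left(201 - 148\right) = 74076 \cdot 53 = 3926028$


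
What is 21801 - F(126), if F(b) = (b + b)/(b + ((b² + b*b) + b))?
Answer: 2768726/127 ≈ 21801.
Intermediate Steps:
F(b) = 2*b/(2*b + 2*b²) (F(b) = (2*b)/(b + ((b² + b²) + b)) = (2*b)/(b + (2*b² + b)) = (2*b)/(b + (b + 2*b²)) = (2*b)/(2*b + 2*b²) = 2*b/(2*b + 2*b²))
21801 - F(126) = 21801 - 1/(1 + 126) = 21801 - 1/127 = 2768726/127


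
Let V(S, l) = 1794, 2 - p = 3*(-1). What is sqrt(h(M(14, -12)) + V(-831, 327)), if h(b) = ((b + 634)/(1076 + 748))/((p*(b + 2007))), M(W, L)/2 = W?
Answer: sqrt(386207735756469)/463980 ≈ 42.356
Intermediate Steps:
p = 5 (p = 2 - 3*(-1) = 2 - 1*(-3) = 2 + 3 = 5)
M(W, L) = 2*W
h(b) = (317/912 + b/1824)/(10035 + 5*b) (h(b) = ((b + 634)/(1076 + 748))/((5*(b + 2007))) = ((634 + b)/1824)/((5*(2007 + b))) = ((634 + b)*(1/1824))/(10035 + 5*b) = (317/912 + b/1824)/(10035 + 5*b))
sqrt(h(M(14, -12)) + V(-831, 327)) = sqrt((634 + 2*14)/(9120*(2007 + 2*14)) + 1794) = sqrt((634 + 28)/(9120*(2007 + 28)) + 1794) = sqrt((1/9120)*662/2035 + 1794) = sqrt((1/9120)*(1/2035)*662 + 1794) = sqrt(331/9279600 + 1794) = sqrt(16647602731/9279600) = sqrt(386207735756469)/463980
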